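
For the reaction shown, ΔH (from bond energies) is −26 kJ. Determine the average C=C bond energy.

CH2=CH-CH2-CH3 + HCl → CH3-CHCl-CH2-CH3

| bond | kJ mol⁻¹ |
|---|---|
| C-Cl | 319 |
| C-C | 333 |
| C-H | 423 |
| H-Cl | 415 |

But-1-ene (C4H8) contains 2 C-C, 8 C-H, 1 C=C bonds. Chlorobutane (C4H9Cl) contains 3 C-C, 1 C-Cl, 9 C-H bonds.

Let D be the C=C bond energy.
Σ(broken) = 2×333 + 8×423 + 1×D + 1×415 = 4465 + D
Σ(formed) = 3×333 + 1×319 + 9×423 = 5125
ΔH = Σ(broken) − Σ(formed) = (4465 + D) − (5125) = −660 + D
Setting this equal to −26 kJ gives D = 634 kJ/mol.

D(C=C) ≈ 634 kJ/mol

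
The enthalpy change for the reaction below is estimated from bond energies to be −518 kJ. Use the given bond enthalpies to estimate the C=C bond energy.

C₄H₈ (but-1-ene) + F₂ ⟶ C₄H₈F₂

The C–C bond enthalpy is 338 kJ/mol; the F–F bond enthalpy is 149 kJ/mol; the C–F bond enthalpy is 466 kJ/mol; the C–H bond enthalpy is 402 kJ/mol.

D(C=C) ≈ 603 kJ/mol

Let D be the C=C bond energy.
Σ(broken) = 2×338 + 8×402 + 1×D + 1×149 = 4041 + D
Σ(formed) = 3×338 + 2×466 + 8×402 = 5162
ΔH = Σ(broken) − Σ(formed) = (4041 + D) − (5162) = −1121 + D
Setting this equal to −518 kJ gives D = 603 kJ/mol.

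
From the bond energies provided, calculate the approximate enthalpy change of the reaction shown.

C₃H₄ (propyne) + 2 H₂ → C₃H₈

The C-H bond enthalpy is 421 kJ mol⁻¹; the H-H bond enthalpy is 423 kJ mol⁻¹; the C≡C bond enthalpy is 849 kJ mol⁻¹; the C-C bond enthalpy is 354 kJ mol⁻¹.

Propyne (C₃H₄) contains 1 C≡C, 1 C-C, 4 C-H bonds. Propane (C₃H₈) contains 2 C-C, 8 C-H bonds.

Bonds broken (reactants):
  C≡C: 1 × 849 = 849
  C-C: 1 × 354 = 354
  C-H: 4 × 421 = 1684
  H-H: 2 × 423 = 846
  Σ(broken) = 3733 kJ
Bonds formed (products):
  C-C: 2 × 354 = 708
  C-H: 8 × 421 = 3368
  Σ(formed) = 4076 kJ
ΔH = Σ(broken) − Σ(formed) = 3733 − 4076 = −343 kJ

ΔH ≈ −343 kJ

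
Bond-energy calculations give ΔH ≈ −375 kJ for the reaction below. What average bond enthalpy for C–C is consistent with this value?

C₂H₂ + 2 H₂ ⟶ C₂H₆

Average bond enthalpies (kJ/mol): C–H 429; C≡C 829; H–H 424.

Let D be the C–C bond energy.
Σ(broken) = 1×829 + 2×429 + 2×424 = 2535
Σ(formed) = 1×D + 6×429 = 2574 + D
ΔH = Σ(broken) − Σ(formed) = (2535) − (2574 + D) = −39 − D
Setting this equal to −375 kJ gives D = 336 kJ/mol.

D(C–C) ≈ 336 kJ/mol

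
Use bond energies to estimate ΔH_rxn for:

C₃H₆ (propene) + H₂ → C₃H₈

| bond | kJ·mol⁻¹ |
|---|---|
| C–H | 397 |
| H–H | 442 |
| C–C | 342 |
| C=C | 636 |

ΔH ≈ −58 kJ

Bonds broken (reactants):
  C–C: 1 × 342 = 342
  C–H: 6 × 397 = 2382
  C=C: 1 × 636 = 636
  H–H: 1 × 442 = 442
  Σ(broken) = 3802 kJ
Bonds formed (products):
  C–C: 2 × 342 = 684
  C–H: 8 × 397 = 3176
  Σ(formed) = 3860 kJ
ΔH = Σ(broken) − Σ(formed) = 3802 − 3860 = −58 kJ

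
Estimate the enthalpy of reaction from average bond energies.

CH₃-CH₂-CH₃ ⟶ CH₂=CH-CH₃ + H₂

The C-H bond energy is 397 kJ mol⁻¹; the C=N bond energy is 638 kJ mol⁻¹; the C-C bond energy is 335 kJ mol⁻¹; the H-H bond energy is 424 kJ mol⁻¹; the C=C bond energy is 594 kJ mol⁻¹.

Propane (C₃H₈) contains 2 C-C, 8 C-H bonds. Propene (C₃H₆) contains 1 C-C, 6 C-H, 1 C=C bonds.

Bonds broken (reactants):
  C-C: 2 × 335 = 670
  C-H: 8 × 397 = 3176
  Σ(broken) = 3846 kJ
Bonds formed (products):
  C-C: 1 × 335 = 335
  C-H: 6 × 397 = 2382
  C=C: 1 × 594 = 594
  H-H: 1 × 424 = 424
  Σ(formed) = 3735 kJ
ΔH = Σ(broken) − Σ(formed) = 3846 − 3735 = +111 kJ

ΔH ≈ +111 kJ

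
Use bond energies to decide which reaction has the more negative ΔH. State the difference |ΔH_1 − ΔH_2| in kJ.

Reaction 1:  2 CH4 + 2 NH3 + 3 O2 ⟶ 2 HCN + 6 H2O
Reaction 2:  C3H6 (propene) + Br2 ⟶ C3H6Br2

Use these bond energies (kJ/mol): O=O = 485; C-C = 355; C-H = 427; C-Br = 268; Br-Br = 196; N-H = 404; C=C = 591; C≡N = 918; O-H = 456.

Reaction 1, by 763 kJ

Reaction 1:
  Bonds broken (reactants):
    C-H: 8 × 427 = 3416
    N-H: 6 × 404 = 2424
    O=O: 3 × 485 = 1455
    Σ(broken) = 7295 kJ
  Bonds formed (products):
    C≡N: 2 × 918 = 1836
    C-H: 2 × 427 = 854
    O-H: 12 × 456 = 5472
    Σ(formed) = 8162 kJ
  ΔH_1 = 7295 − 8162 = −867 kJ
Reaction 2:
  Bonds broken (reactants):
    Br-Br: 1 × 196 = 196
    C-C: 1 × 355 = 355
    C-H: 6 × 427 = 2562
    C=C: 1 × 591 = 591
    Σ(broken) = 3704 kJ
  Bonds formed (products):
    C-Br: 2 × 268 = 536
    C-C: 2 × 355 = 710
    C-H: 6 × 427 = 2562
    Σ(formed) = 3808 kJ
  ΔH_2 = 3704 − 3808 = −104 kJ
ΔH_1 − ΔH_2 = −763 kJ, so reaction 1 has the more negative ΔH; |ΔH_1 − ΔH_2| = 763 kJ.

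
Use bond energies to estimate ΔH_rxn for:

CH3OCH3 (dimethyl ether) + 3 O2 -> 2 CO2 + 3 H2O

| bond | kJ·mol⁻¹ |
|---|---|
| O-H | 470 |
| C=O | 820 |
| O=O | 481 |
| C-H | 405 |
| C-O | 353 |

Bonds broken (reactants):
  C-H: 6 × 405 = 2430
  C-O: 2 × 353 = 706
  O=O: 3 × 481 = 1443
  Σ(broken) = 4579 kJ
Bonds formed (products):
  C=O: 4 × 820 = 3280
  O-H: 6 × 470 = 2820
  Σ(formed) = 6100 kJ
ΔH = Σ(broken) − Σ(formed) = 4579 − 6100 = −1521 kJ

ΔH ≈ −1521 kJ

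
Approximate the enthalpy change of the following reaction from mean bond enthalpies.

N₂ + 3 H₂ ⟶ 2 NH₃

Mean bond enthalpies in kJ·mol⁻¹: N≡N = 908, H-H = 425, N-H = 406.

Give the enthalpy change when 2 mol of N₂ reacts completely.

ΔH = −506 kJ

Bonds broken (reactants):
  H-H: 3 × 425 = 1275
  N≡N: 1 × 908 = 908
  Σ(broken) = 2183 kJ
Bonds formed (products):
  N-H: 6 × 406 = 2436
  Σ(formed) = 2436 kJ
ΔH = Σ(broken) − Σ(formed) = 2183 − 2436 = −253 kJ
For 2× the reaction as written: 2 × (−253) = −506 kJ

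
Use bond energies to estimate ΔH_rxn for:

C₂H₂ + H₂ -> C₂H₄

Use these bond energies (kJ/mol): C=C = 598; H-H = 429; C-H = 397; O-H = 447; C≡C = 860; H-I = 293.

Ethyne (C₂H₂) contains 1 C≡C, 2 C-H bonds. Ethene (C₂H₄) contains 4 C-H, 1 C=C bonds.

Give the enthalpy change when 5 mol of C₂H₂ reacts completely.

Bonds broken (reactants):
  C≡C: 1 × 860 = 860
  C-H: 2 × 397 = 794
  H-H: 1 × 429 = 429
  Σ(broken) = 2083 kJ
Bonds formed (products):
  C-H: 4 × 397 = 1588
  C=C: 1 × 598 = 598
  Σ(formed) = 2186 kJ
ΔH = Σ(broken) − Σ(formed) = 2083 − 2186 = −103 kJ
For 5× the reaction as written: 5 × (−103) = −515 kJ

ΔH = −515 kJ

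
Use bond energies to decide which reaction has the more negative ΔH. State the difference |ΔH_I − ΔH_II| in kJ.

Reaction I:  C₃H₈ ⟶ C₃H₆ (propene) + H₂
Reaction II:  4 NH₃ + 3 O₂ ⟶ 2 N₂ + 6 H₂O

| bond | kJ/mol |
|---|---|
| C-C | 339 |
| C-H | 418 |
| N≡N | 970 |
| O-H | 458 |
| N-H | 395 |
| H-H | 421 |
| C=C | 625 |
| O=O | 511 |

Reaction II, by 1292 kJ

Reaction I:
  Bonds broken (reactants):
    C-C: 2 × 339 = 678
    C-H: 8 × 418 = 3344
    Σ(broken) = 4022 kJ
  Bonds formed (products):
    C-C: 1 × 339 = 339
    C-H: 6 × 418 = 2508
    C=C: 1 × 625 = 625
    H-H: 1 × 421 = 421
    Σ(formed) = 3893 kJ
  ΔH_I = 4022 − 3893 = +129 kJ
Reaction II:
  Bonds broken (reactants):
    N-H: 12 × 395 = 4740
    O=O: 3 × 511 = 1533
    Σ(broken) = 6273 kJ
  Bonds formed (products):
    N≡N: 2 × 970 = 1940
    O-H: 12 × 458 = 5496
    Σ(formed) = 7436 kJ
  ΔH_II = 6273 − 7436 = −1163 kJ
ΔH_I − ΔH_II = +1292 kJ, so reaction II has the more negative ΔH; |ΔH_I − ΔH_II| = 1292 kJ.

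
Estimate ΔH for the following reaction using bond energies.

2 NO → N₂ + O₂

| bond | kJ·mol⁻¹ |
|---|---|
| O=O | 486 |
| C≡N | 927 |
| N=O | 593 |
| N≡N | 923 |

ΔH ≈ −223 kJ

Bonds broken (reactants):
  N=O: 2 × 593 = 1186
  Σ(broken) = 1186 kJ
Bonds formed (products):
  N≡N: 1 × 923 = 923
  O=O: 1 × 486 = 486
  Σ(formed) = 1409 kJ
ΔH = Σ(broken) − Σ(formed) = 1186 − 1409 = −223 kJ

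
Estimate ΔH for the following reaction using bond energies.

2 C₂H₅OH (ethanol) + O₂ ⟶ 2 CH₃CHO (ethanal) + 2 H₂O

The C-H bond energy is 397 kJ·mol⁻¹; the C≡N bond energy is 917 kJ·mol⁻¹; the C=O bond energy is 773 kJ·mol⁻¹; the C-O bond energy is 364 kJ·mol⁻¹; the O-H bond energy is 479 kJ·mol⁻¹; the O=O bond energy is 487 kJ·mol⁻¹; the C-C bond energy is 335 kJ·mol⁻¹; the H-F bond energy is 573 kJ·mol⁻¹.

ΔH ≈ −495 kJ

Bonds broken (reactants):
  C-C: 2 × 335 = 670
  C-H: 10 × 397 = 3970
  C-O: 2 × 364 = 728
  O-H: 2 × 479 = 958
  O=O: 1 × 487 = 487
  Σ(broken) = 6813 kJ
Bonds formed (products):
  C-C: 2 × 335 = 670
  C-H: 8 × 397 = 3176
  C=O: 2 × 773 = 1546
  O-H: 4 × 479 = 1916
  Σ(formed) = 7308 kJ
ΔH = Σ(broken) − Σ(formed) = 6813 − 7308 = −495 kJ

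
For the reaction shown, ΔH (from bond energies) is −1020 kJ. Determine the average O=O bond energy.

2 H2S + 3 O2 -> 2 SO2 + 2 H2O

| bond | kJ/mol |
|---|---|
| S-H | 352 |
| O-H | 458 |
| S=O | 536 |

Let D be the O=O bond energy.
Σ(broken) = 3×D + 4×352 = 1408 + 3D
Σ(formed) = 4×458 + 4×536 = 3976
ΔH = Σ(broken) − Σ(formed) = (1408 + 3D) − (3976) = −2568 + 3D
Setting this equal to −1020 kJ gives 3D = 1548, so D = 516 kJ/mol.

D(O=O) ≈ 516 kJ/mol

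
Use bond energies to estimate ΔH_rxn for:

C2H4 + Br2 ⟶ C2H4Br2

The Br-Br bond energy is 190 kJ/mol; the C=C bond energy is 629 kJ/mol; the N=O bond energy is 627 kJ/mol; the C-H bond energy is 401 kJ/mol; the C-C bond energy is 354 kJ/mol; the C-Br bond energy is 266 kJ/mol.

ΔH ≈ −67 kJ

Bonds broken (reactants):
  Br-Br: 1 × 190 = 190
  C-H: 4 × 401 = 1604
  C=C: 1 × 629 = 629
  Σ(broken) = 2423 kJ
Bonds formed (products):
  C-Br: 2 × 266 = 532
  C-C: 1 × 354 = 354
  C-H: 4 × 401 = 1604
  Σ(formed) = 2490 kJ
ΔH = Σ(broken) − Σ(formed) = 2423 − 2490 = −67 kJ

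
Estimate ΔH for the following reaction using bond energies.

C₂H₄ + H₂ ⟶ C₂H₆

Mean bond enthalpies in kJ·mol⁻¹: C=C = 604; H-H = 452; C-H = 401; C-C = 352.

ΔH ≈ −98 kJ

Bonds broken (reactants):
  C-H: 4 × 401 = 1604
  C=C: 1 × 604 = 604
  H-H: 1 × 452 = 452
  Σ(broken) = 2660 kJ
Bonds formed (products):
  C-C: 1 × 352 = 352
  C-H: 6 × 401 = 2406
  Σ(formed) = 2758 kJ
ΔH = Σ(broken) − Σ(formed) = 2660 − 2758 = −98 kJ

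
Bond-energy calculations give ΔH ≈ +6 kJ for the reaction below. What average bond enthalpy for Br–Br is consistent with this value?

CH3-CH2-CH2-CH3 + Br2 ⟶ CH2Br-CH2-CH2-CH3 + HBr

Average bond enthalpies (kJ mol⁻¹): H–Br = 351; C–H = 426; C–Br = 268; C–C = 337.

D(Br–Br) ≈ 199 kJ/mol

Let D be the Br–Br bond energy.
Σ(broken) = 1×D + 3×337 + 10×426 = 5271 + D
Σ(formed) = 1×268 + 3×337 + 9×426 + 1×351 = 5464
ΔH = Σ(broken) − Σ(formed) = (5271 + D) − (5464) = −193 + D
Setting this equal to +6 kJ gives D = 199 kJ/mol.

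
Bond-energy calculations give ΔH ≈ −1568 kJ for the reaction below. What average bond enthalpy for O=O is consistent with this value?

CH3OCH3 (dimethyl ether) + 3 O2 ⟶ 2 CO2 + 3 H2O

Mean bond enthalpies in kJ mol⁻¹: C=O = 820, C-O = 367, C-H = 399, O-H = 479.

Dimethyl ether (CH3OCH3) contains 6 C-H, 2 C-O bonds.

Let D be the O=O bond energy.
Σ(broken) = 6×399 + 2×367 + 3×D = 3128 + 3D
Σ(formed) = 4×820 + 6×479 = 6154
ΔH = Σ(broken) − Σ(formed) = (3128 + 3D) − (6154) = −3026 + 3D
Setting this equal to −1568 kJ gives 3D = 1458, so D = 486 kJ/mol.

D(O=O) ≈ 486 kJ/mol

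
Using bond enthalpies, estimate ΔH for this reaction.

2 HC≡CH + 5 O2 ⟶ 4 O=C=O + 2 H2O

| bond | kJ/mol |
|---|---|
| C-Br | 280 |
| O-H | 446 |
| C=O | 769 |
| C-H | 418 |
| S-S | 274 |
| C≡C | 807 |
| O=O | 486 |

Bonds broken (reactants):
  C≡C: 2 × 807 = 1614
  C-H: 4 × 418 = 1672
  O=O: 5 × 486 = 2430
  Σ(broken) = 5716 kJ
Bonds formed (products):
  C=O: 8 × 769 = 6152
  O-H: 4 × 446 = 1784
  Σ(formed) = 7936 kJ
ΔH = Σ(broken) − Σ(formed) = 5716 − 7936 = −2220 kJ

ΔH ≈ −2220 kJ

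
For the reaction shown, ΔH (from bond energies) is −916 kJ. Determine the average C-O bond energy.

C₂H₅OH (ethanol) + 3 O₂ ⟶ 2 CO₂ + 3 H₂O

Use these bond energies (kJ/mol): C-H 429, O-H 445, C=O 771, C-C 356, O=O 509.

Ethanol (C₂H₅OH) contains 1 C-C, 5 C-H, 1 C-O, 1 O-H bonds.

D(C-O) ≈ 365 kJ/mol

Let D be the C-O bond energy.
Σ(broken) = 1×356 + 5×429 + 1×D + 1×445 + 3×509 = 4473 + D
Σ(formed) = 4×771 + 6×445 = 5754
ΔH = Σ(broken) − Σ(formed) = (4473 + D) − (5754) = −1281 + D
Setting this equal to −916 kJ gives D = 365 kJ/mol.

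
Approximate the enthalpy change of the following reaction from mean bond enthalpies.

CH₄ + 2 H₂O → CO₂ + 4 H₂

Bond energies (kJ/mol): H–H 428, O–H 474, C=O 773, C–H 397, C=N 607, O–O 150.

ΔH ≈ +226 kJ

Bonds broken (reactants):
  C–H: 4 × 397 = 1588
  O–H: 4 × 474 = 1896
  Σ(broken) = 3484 kJ
Bonds formed (products):
  C=O: 2 × 773 = 1546
  H–H: 4 × 428 = 1712
  Σ(formed) = 3258 kJ
ΔH = Σ(broken) − Σ(formed) = 3484 − 3258 = +226 kJ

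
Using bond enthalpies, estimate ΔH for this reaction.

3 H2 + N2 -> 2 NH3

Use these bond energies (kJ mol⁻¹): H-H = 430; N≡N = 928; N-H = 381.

Bonds broken (reactants):
  H-H: 3 × 430 = 1290
  N≡N: 1 × 928 = 928
  Σ(broken) = 2218 kJ
Bonds formed (products):
  N-H: 6 × 381 = 2286
  Σ(formed) = 2286 kJ
ΔH = Σ(broken) − Σ(formed) = 2218 − 2286 = −68 kJ

ΔH ≈ −68 kJ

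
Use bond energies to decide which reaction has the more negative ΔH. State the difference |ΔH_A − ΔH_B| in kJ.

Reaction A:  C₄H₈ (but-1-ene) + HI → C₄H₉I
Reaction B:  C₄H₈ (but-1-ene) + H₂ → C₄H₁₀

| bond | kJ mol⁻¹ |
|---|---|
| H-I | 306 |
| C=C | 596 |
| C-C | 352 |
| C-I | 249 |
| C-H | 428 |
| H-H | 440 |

Reaction B, by 45 kJ

Reaction A:
  Bonds broken (reactants):
    C-C: 2 × 352 = 704
    C-H: 8 × 428 = 3424
    C=C: 1 × 596 = 596
    H-I: 1 × 306 = 306
    Σ(broken) = 5030 kJ
  Bonds formed (products):
    C-C: 3 × 352 = 1056
    C-H: 9 × 428 = 3852
    C-I: 1 × 249 = 249
    Σ(formed) = 5157 kJ
  ΔH_A = 5030 − 5157 = −127 kJ
Reaction B:
  Bonds broken (reactants):
    C-C: 2 × 352 = 704
    C-H: 8 × 428 = 3424
    C=C: 1 × 596 = 596
    H-H: 1 × 440 = 440
    Σ(broken) = 5164 kJ
  Bonds formed (products):
    C-C: 3 × 352 = 1056
    C-H: 10 × 428 = 4280
    Σ(formed) = 5336 kJ
  ΔH_B = 5164 − 5336 = −172 kJ
ΔH_A − ΔH_B = +45 kJ, so reaction B has the more negative ΔH; |ΔH_A − ΔH_B| = 45 kJ.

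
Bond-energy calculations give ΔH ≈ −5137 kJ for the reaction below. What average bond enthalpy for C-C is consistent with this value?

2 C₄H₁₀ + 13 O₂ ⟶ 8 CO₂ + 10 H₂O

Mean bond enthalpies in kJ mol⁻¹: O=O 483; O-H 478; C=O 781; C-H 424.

D(C-C) ≈ 360 kJ/mol

Let D be the C-C bond energy.
Σ(broken) = 6×D + 20×424 + 13×483 = 14759 + 6D
Σ(formed) = 16×781 + 20×478 = 22056
ΔH = Σ(broken) − Σ(formed) = (14759 + 6D) − (22056) = −7297 + 6D
Setting this equal to −5137 kJ gives 6D = 2160, so D = 360 kJ/mol.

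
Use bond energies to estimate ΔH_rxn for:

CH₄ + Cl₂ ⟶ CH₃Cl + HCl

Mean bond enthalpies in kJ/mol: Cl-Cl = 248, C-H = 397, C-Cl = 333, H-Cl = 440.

Bonds broken (reactants):
  C-H: 4 × 397 = 1588
  Cl-Cl: 1 × 248 = 248
  Σ(broken) = 1836 kJ
Bonds formed (products):
  C-Cl: 1 × 333 = 333
  C-H: 3 × 397 = 1191
  H-Cl: 1 × 440 = 440
  Σ(formed) = 1964 kJ
ΔH = Σ(broken) − Σ(formed) = 1836 − 1964 = −128 kJ

ΔH ≈ −128 kJ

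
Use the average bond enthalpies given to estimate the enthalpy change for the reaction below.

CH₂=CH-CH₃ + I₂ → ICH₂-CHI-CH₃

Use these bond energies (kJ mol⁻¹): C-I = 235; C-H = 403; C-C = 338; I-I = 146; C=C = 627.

Bonds broken (reactants):
  C-C: 1 × 338 = 338
  C-H: 6 × 403 = 2418
  C=C: 1 × 627 = 627
  I-I: 1 × 146 = 146
  Σ(broken) = 3529 kJ
Bonds formed (products):
  C-C: 2 × 338 = 676
  C-H: 6 × 403 = 2418
  C-I: 2 × 235 = 470
  Σ(formed) = 3564 kJ
ΔH = Σ(broken) − Σ(formed) = 3529 − 3564 = −35 kJ

ΔH ≈ −35 kJ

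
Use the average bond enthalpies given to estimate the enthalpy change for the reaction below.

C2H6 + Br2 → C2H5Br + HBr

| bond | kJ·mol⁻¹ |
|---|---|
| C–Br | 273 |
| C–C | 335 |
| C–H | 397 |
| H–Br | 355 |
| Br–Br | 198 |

Bonds broken (reactants):
  Br–Br: 1 × 198 = 198
  C–C: 1 × 335 = 335
  C–H: 6 × 397 = 2382
  Σ(broken) = 2915 kJ
Bonds formed (products):
  C–Br: 1 × 273 = 273
  C–C: 1 × 335 = 335
  C–H: 5 × 397 = 1985
  H–Br: 1 × 355 = 355
  Σ(formed) = 2948 kJ
ΔH = Σ(broken) − Σ(formed) = 2915 − 2948 = −33 kJ

ΔH ≈ −33 kJ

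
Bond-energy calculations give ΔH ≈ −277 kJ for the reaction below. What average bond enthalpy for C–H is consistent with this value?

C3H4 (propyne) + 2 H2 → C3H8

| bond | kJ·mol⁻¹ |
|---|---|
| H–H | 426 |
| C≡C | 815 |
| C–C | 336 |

Let D be the C–H bond energy.
Σ(broken) = 1×815 + 1×336 + 4×D + 2×426 = 2003 + 4D
Σ(formed) = 2×336 + 8×D = 672 + 8D
ΔH = Σ(broken) − Σ(formed) = (2003 + 4D) − (672 + 8D) = +1331 − 4D
Setting this equal to −277 kJ gives 4D = 1608, so D = 402 kJ/mol.

D(C–H) ≈ 402 kJ/mol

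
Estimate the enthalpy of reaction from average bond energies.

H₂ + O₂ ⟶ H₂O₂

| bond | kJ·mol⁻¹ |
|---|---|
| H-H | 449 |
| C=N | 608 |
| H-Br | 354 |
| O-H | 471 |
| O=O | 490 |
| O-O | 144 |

ΔH ≈ −147 kJ

Bonds broken (reactants):
  H-H: 1 × 449 = 449
  O=O: 1 × 490 = 490
  Σ(broken) = 939 kJ
Bonds formed (products):
  O-H: 2 × 471 = 942
  O-O: 1 × 144 = 144
  Σ(formed) = 1086 kJ
ΔH = Σ(broken) − Σ(formed) = 939 − 1086 = −147 kJ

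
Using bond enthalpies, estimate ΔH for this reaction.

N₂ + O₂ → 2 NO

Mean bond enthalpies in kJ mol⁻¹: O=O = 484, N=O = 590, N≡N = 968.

ΔH ≈ +272 kJ

Bonds broken (reactants):
  N≡N: 1 × 968 = 968
  O=O: 1 × 484 = 484
  Σ(broken) = 1452 kJ
Bonds formed (products):
  N=O: 2 × 590 = 1180
  Σ(formed) = 1180 kJ
ΔH = Σ(broken) − Σ(formed) = 1452 − 1180 = +272 kJ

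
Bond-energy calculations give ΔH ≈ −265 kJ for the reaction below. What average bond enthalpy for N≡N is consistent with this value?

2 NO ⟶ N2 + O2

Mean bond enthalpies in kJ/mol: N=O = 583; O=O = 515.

Let D be the N≡N bond energy.
Σ(broken) = 2×583 = 1166
Σ(formed) = 1×D + 1×515 = 515 + D
ΔH = Σ(broken) − Σ(formed) = (1166) − (515 + D) = +651 − D
Setting this equal to −265 kJ gives D = 916 kJ/mol.

D(N≡N) ≈ 916 kJ/mol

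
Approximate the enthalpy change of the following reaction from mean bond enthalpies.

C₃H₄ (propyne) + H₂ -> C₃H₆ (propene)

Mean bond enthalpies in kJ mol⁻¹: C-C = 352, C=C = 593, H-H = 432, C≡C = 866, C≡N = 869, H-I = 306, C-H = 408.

ΔH ≈ −111 kJ

Bonds broken (reactants):
  C≡C: 1 × 866 = 866
  C-C: 1 × 352 = 352
  C-H: 4 × 408 = 1632
  H-H: 1 × 432 = 432
  Σ(broken) = 3282 kJ
Bonds formed (products):
  C-C: 1 × 352 = 352
  C-H: 6 × 408 = 2448
  C=C: 1 × 593 = 593
  Σ(formed) = 3393 kJ
ΔH = Σ(broken) − Σ(formed) = 3282 − 3393 = −111 kJ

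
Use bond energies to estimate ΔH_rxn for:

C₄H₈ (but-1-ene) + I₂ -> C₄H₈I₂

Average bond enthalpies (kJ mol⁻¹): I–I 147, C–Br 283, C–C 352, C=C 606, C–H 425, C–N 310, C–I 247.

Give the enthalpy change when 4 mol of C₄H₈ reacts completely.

ΔH = −372 kJ

Bonds broken (reactants):
  C–C: 2 × 352 = 704
  C–H: 8 × 425 = 3400
  C=C: 1 × 606 = 606
  I–I: 1 × 147 = 147
  Σ(broken) = 4857 kJ
Bonds formed (products):
  C–C: 3 × 352 = 1056
  C–H: 8 × 425 = 3400
  C–I: 2 × 247 = 494
  Σ(formed) = 4950 kJ
ΔH = Σ(broken) − Σ(formed) = 4857 − 4950 = −93 kJ
For 4× the reaction as written: 4 × (−93) = −372 kJ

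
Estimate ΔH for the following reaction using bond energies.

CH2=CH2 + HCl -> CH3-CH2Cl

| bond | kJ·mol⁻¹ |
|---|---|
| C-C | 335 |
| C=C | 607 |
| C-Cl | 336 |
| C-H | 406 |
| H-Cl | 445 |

Bonds broken (reactants):
  C-H: 4 × 406 = 1624
  C=C: 1 × 607 = 607
  H-Cl: 1 × 445 = 445
  Σ(broken) = 2676 kJ
Bonds formed (products):
  C-C: 1 × 335 = 335
  C-Cl: 1 × 336 = 336
  C-H: 5 × 406 = 2030
  Σ(formed) = 2701 kJ
ΔH = Σ(broken) − Σ(formed) = 2676 − 2701 = −25 kJ

ΔH ≈ −25 kJ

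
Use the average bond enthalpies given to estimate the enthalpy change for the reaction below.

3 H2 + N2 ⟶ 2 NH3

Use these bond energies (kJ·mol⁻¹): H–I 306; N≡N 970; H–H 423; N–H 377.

Bonds broken (reactants):
  H–H: 3 × 423 = 1269
  N≡N: 1 × 970 = 970
  Σ(broken) = 2239 kJ
Bonds formed (products):
  N–H: 6 × 377 = 2262
  Σ(formed) = 2262 kJ
ΔH = Σ(broken) − Σ(formed) = 2239 − 2262 = −23 kJ

ΔH ≈ −23 kJ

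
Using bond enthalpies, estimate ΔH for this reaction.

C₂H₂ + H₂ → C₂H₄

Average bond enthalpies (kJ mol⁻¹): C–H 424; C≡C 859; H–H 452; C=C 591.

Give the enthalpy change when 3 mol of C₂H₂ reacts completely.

ΔH = −384 kJ

Bonds broken (reactants):
  C≡C: 1 × 859 = 859
  C–H: 2 × 424 = 848
  H–H: 1 × 452 = 452
  Σ(broken) = 2159 kJ
Bonds formed (products):
  C–H: 4 × 424 = 1696
  C=C: 1 × 591 = 591
  Σ(formed) = 2287 kJ
ΔH = Σ(broken) − Σ(formed) = 2159 − 2287 = −128 kJ
For 3× the reaction as written: 3 × (−128) = −384 kJ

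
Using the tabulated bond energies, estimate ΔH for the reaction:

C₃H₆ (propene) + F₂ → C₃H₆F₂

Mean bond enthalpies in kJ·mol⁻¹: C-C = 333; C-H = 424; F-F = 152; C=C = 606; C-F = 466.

ΔH ≈ −507 kJ

Bonds broken (reactants):
  C-C: 1 × 333 = 333
  C-H: 6 × 424 = 2544
  C=C: 1 × 606 = 606
  F-F: 1 × 152 = 152
  Σ(broken) = 3635 kJ
Bonds formed (products):
  C-C: 2 × 333 = 666
  C-F: 2 × 466 = 932
  C-H: 6 × 424 = 2544
  Σ(formed) = 4142 kJ
ΔH = Σ(broken) − Σ(formed) = 3635 − 4142 = −507 kJ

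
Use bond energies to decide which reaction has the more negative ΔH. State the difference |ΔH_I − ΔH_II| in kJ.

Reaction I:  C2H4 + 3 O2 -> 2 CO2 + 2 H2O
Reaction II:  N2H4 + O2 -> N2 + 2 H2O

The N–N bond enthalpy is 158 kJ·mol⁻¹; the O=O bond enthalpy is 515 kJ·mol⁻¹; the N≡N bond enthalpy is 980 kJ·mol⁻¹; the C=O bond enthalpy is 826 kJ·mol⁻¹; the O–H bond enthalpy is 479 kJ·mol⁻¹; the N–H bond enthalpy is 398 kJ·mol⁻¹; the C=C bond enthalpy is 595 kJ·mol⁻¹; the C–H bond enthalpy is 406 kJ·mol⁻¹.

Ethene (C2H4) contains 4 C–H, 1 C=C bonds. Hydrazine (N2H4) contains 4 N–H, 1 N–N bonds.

Reaction I, by 825 kJ

Reaction I:
  Bonds broken (reactants):
    C–H: 4 × 406 = 1624
    C=C: 1 × 595 = 595
    O=O: 3 × 515 = 1545
    Σ(broken) = 3764 kJ
  Bonds formed (products):
    C=O: 4 × 826 = 3304
    O–H: 4 × 479 = 1916
    Σ(formed) = 5220 kJ
  ΔH_I = 3764 − 5220 = −1456 kJ
Reaction II:
  Bonds broken (reactants):
    N–H: 4 × 398 = 1592
    N–N: 1 × 158 = 158
    O=O: 1 × 515 = 515
    Σ(broken) = 2265 kJ
  Bonds formed (products):
    N≡N: 1 × 980 = 980
    O–H: 4 × 479 = 1916
    Σ(formed) = 2896 kJ
  ΔH_II = 2265 − 2896 = −631 kJ
ΔH_I − ΔH_II = −825 kJ, so reaction I has the more negative ΔH; |ΔH_I − ΔH_II| = 825 kJ.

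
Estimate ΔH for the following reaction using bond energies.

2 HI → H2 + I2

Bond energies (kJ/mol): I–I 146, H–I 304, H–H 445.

Bonds broken (reactants):
  H–I: 2 × 304 = 608
  Σ(broken) = 608 kJ
Bonds formed (products):
  H–H: 1 × 445 = 445
  I–I: 1 × 146 = 146
  Σ(formed) = 591 kJ
ΔH = Σ(broken) − Σ(formed) = 608 − 591 = +17 kJ

ΔH ≈ +17 kJ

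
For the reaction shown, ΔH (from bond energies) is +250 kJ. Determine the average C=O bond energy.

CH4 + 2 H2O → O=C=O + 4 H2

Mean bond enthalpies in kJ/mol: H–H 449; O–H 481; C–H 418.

Let D be the C=O bond energy.
Σ(broken) = 4×418 + 4×481 = 3596
Σ(formed) = 2×D + 4×449 = 1796 + 2D
ΔH = Σ(broken) − Σ(formed) = (3596) − (1796 + 2D) = +1800 − 2D
Setting this equal to +250 kJ gives 2D = 1550, so D = 775 kJ/mol.

D(C=O) ≈ 775 kJ/mol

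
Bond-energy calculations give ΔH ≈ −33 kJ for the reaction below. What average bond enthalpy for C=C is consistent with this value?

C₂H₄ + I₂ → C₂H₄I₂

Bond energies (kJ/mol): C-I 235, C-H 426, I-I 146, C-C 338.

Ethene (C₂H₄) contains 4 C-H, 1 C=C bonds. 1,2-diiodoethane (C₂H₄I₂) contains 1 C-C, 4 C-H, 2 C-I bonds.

Let D be the C=C bond energy.
Σ(broken) = 4×426 + 1×D + 1×146 = 1850 + D
Σ(formed) = 1×338 + 4×426 + 2×235 = 2512
ΔH = Σ(broken) − Σ(formed) = (1850 + D) − (2512) = −662 + D
Setting this equal to −33 kJ gives D = 629 kJ/mol.

D(C=C) ≈ 629 kJ/mol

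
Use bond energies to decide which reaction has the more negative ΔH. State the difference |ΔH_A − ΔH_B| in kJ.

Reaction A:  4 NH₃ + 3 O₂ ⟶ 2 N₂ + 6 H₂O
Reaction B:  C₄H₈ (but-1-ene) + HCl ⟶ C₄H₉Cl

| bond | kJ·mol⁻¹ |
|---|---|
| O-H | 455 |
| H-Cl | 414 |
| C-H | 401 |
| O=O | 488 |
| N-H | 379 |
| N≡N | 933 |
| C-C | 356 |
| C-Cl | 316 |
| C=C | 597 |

Reaction A, by 1252 kJ

Reaction A:
  Bonds broken (reactants):
    N-H: 12 × 379 = 4548
    O=O: 3 × 488 = 1464
    Σ(broken) = 6012 kJ
  Bonds formed (products):
    N≡N: 2 × 933 = 1866
    O-H: 12 × 455 = 5460
    Σ(formed) = 7326 kJ
  ΔH_A = 6012 − 7326 = −1314 kJ
Reaction B:
  Bonds broken (reactants):
    C-C: 2 × 356 = 712
    C-H: 8 × 401 = 3208
    C=C: 1 × 597 = 597
    H-Cl: 1 × 414 = 414
    Σ(broken) = 4931 kJ
  Bonds formed (products):
    C-C: 3 × 356 = 1068
    C-Cl: 1 × 316 = 316
    C-H: 9 × 401 = 3609
    Σ(formed) = 4993 kJ
  ΔH_B = 4931 − 4993 = −62 kJ
ΔH_A − ΔH_B = −1252 kJ, so reaction A has the more negative ΔH; |ΔH_A − ΔH_B| = 1252 kJ.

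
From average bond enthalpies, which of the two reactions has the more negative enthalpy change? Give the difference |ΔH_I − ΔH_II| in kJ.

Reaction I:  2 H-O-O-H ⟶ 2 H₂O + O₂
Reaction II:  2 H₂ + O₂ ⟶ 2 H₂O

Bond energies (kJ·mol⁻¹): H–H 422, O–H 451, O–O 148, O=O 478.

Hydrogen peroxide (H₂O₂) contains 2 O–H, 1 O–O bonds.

Reaction II, by 300 kJ

Reaction I:
  Bonds broken (reactants):
    O–H: 4 × 451 = 1804
    O–O: 2 × 148 = 296
    Σ(broken) = 2100 kJ
  Bonds formed (products):
    O–H: 4 × 451 = 1804
    O=O: 1 × 478 = 478
    Σ(formed) = 2282 kJ
  ΔH_I = 2100 − 2282 = −182 kJ
Reaction II:
  Bonds broken (reactants):
    H–H: 2 × 422 = 844
    O=O: 1 × 478 = 478
    Σ(broken) = 1322 kJ
  Bonds formed (products):
    O–H: 4 × 451 = 1804
    Σ(formed) = 1804 kJ
  ΔH_II = 1322 − 1804 = −482 kJ
ΔH_I − ΔH_II = +300 kJ, so reaction II has the more negative ΔH; |ΔH_I − ΔH_II| = 300 kJ.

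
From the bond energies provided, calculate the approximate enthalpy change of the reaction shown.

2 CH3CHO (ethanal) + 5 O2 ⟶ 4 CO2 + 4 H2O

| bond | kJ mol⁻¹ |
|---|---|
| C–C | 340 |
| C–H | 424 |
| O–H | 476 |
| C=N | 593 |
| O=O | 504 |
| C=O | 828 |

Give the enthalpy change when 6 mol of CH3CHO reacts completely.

Bonds broken (reactants):
  C–C: 2 × 340 = 680
  C–H: 8 × 424 = 3392
  C=O: 2 × 828 = 1656
  O=O: 5 × 504 = 2520
  Σ(broken) = 8248 kJ
Bonds formed (products):
  C=O: 8 × 828 = 6624
  O–H: 8 × 476 = 3808
  Σ(formed) = 10432 kJ
ΔH = Σ(broken) − Σ(formed) = 8248 − 10432 = −2184 kJ
For 3× the reaction as written: 3 × (−2184) = −6552 kJ

ΔH = −6552 kJ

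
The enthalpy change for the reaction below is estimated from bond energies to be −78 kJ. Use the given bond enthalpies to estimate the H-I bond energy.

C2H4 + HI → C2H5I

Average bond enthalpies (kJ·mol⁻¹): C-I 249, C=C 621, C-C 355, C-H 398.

Let D be the H-I bond energy.
Σ(broken) = 4×398 + 1×621 + 1×D = 2213 + D
Σ(formed) = 1×355 + 5×398 + 1×249 = 2594
ΔH = Σ(broken) − Σ(formed) = (2213 + D) − (2594) = −381 + D
Setting this equal to −78 kJ gives D = 303 kJ/mol.

D(H-I) ≈ 303 kJ/mol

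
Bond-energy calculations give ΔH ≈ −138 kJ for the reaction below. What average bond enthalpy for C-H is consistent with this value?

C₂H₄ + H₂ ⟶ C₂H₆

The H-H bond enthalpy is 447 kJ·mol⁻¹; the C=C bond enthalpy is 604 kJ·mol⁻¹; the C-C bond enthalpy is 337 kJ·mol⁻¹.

Let D be the C-H bond energy.
Σ(broken) = 4×D + 1×604 + 1×447 = 1051 + 4D
Σ(formed) = 1×337 + 6×D = 337 + 6D
ΔH = Σ(broken) − Σ(formed) = (1051 + 4D) − (337 + 6D) = +714 − 2D
Setting this equal to −138 kJ gives 2D = 852, so D = 426 kJ/mol.

D(C-H) ≈ 426 kJ/mol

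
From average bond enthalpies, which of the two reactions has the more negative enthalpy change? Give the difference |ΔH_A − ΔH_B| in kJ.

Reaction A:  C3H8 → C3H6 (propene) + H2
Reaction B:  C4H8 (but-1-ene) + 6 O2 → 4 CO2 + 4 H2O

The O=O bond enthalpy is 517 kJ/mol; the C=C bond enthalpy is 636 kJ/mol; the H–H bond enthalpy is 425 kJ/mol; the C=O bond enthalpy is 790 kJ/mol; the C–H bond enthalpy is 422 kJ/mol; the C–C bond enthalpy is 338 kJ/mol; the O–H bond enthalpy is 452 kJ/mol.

Reaction B, by 2267 kJ

Reaction A:
  Bonds broken (reactants):
    C–C: 2 × 338 = 676
    C–H: 8 × 422 = 3376
    Σ(broken) = 4052 kJ
  Bonds formed (products):
    C–C: 1 × 338 = 338
    C–H: 6 × 422 = 2532
    C=C: 1 × 636 = 636
    H–H: 1 × 425 = 425
    Σ(formed) = 3931 kJ
  ΔH_A = 4052 − 3931 = +121 kJ
Reaction B:
  Bonds broken (reactants):
    C–C: 2 × 338 = 676
    C–H: 8 × 422 = 3376
    C=C: 1 × 636 = 636
    O=O: 6 × 517 = 3102
    Σ(broken) = 7790 kJ
  Bonds formed (products):
    C=O: 8 × 790 = 6320
    O–H: 8 × 452 = 3616
    Σ(formed) = 9936 kJ
  ΔH_B = 7790 − 9936 = −2146 kJ
ΔH_A − ΔH_B = +2267 kJ, so reaction B has the more negative ΔH; |ΔH_A − ΔH_B| = 2267 kJ.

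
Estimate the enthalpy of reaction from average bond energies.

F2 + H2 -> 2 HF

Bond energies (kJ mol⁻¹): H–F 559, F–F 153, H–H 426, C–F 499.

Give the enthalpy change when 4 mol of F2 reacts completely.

ΔH = −2156 kJ

Bonds broken (reactants):
  F–F: 1 × 153 = 153
  H–H: 1 × 426 = 426
  Σ(broken) = 579 kJ
Bonds formed (products):
  H–F: 2 × 559 = 1118
  Σ(formed) = 1118 kJ
ΔH = Σ(broken) − Σ(formed) = 579 − 1118 = −539 kJ
For 4× the reaction as written: 4 × (−539) = −2156 kJ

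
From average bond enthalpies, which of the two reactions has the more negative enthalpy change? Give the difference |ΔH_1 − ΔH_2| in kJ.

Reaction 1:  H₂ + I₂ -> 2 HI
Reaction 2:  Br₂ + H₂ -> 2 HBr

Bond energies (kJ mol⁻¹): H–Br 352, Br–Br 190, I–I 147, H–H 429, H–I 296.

Reaction 2, by 69 kJ

Reaction 1:
  Bonds broken (reactants):
    H–H: 1 × 429 = 429
    I–I: 1 × 147 = 147
    Σ(broken) = 576 kJ
  Bonds formed (products):
    H–I: 2 × 296 = 592
    Σ(formed) = 592 kJ
  ΔH_1 = 576 − 592 = −16 kJ
Reaction 2:
  Bonds broken (reactants):
    Br–Br: 1 × 190 = 190
    H–H: 1 × 429 = 429
    Σ(broken) = 619 kJ
  Bonds formed (products):
    H–Br: 2 × 352 = 704
    Σ(formed) = 704 kJ
  ΔH_2 = 619 − 704 = −85 kJ
ΔH_1 − ΔH_2 = +69 kJ, so reaction 2 has the more negative ΔH; |ΔH_1 − ΔH_2| = 69 kJ.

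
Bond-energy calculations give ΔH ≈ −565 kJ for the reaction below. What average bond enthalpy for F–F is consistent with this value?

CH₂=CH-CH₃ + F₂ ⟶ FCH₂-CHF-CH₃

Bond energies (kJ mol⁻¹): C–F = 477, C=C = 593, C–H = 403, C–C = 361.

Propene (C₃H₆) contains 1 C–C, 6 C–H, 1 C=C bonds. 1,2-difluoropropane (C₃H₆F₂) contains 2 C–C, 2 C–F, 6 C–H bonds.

Let D be the F–F bond energy.
Σ(broken) = 1×361 + 6×403 + 1×593 + 1×D = 3372 + D
Σ(formed) = 2×361 + 2×477 + 6×403 = 4094
ΔH = Σ(broken) − Σ(formed) = (3372 + D) − (4094) = −722 + D
Setting this equal to −565 kJ gives D = 157 kJ/mol.

D(F–F) ≈ 157 kJ/mol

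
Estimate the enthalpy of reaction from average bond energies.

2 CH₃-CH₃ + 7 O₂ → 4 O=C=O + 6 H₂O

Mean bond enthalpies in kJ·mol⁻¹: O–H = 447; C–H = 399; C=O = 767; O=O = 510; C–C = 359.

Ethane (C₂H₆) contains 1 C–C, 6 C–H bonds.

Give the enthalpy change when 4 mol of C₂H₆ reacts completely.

ΔH = −4848 kJ

Bonds broken (reactants):
  C–C: 2 × 359 = 718
  C–H: 12 × 399 = 4788
  O=O: 7 × 510 = 3570
  Σ(broken) = 9076 kJ
Bonds formed (products):
  C=O: 8 × 767 = 6136
  O–H: 12 × 447 = 5364
  Σ(formed) = 11500 kJ
ΔH = Σ(broken) − Σ(formed) = 9076 − 11500 = −2424 kJ
For 2× the reaction as written: 2 × (−2424) = −4848 kJ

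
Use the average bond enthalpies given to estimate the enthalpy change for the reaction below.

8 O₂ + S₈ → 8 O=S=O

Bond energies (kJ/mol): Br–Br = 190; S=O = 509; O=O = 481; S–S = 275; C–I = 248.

ΔH ≈ −2096 kJ

Bonds broken (reactants):
  O=O: 8 × 481 = 3848
  S–S: 8 × 275 = 2200
  Σ(broken) = 6048 kJ
Bonds formed (products):
  S=O: 16 × 509 = 8144
  Σ(formed) = 8144 kJ
ΔH = Σ(broken) − Σ(formed) = 6048 − 8144 = −2096 kJ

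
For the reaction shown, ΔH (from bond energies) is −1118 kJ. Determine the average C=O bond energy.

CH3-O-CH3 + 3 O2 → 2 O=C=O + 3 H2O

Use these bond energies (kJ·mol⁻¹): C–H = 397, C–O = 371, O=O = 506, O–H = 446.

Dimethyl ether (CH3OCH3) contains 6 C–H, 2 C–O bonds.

D(C=O) ≈ 771 kJ/mol

Let D be the C=O bond energy.
Σ(broken) = 6×397 + 2×371 + 3×506 = 4642
Σ(formed) = 4×D + 6×446 = 2676 + 4D
ΔH = Σ(broken) − Σ(formed) = (4642) − (2676 + 4D) = +1966 − 4D
Setting this equal to −1118 kJ gives 4D = 3084, so D = 771 kJ/mol.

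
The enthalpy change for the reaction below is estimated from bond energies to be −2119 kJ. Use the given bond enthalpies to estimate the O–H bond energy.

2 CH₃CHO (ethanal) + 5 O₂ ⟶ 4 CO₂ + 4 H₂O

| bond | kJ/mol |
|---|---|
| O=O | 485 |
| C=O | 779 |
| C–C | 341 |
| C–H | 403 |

D(O–H) ≈ 472 kJ/mol

Let D be the O–H bond energy.
Σ(broken) = 2×341 + 8×403 + 2×779 + 5×485 = 7889
Σ(formed) = 8×779 + 8×D = 6232 + 8D
ΔH = Σ(broken) − Σ(formed) = (7889) − (6232 + 8D) = +1657 − 8D
Setting this equal to −2119 kJ gives 8D = 3776, so D = 472 kJ/mol.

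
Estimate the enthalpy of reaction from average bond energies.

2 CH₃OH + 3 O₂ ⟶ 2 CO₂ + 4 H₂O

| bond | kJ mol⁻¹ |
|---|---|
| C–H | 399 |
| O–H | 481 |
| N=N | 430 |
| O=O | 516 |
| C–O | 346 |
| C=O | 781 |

Bonds broken (reactants):
  C–H: 6 × 399 = 2394
  C–O: 2 × 346 = 692
  O–H: 2 × 481 = 962
  O=O: 3 × 516 = 1548
  Σ(broken) = 5596 kJ
Bonds formed (products):
  C=O: 4 × 781 = 3124
  O–H: 8 × 481 = 3848
  Σ(formed) = 6972 kJ
ΔH = Σ(broken) − Σ(formed) = 5596 − 6972 = −1376 kJ

ΔH ≈ −1376 kJ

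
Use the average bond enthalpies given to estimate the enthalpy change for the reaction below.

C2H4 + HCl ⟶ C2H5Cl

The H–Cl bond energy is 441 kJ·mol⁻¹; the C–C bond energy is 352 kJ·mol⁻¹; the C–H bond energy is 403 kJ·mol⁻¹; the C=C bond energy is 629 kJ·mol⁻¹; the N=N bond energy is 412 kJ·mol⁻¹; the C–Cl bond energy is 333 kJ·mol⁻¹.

ΔH ≈ −18 kJ

Bonds broken (reactants):
  C–H: 4 × 403 = 1612
  C=C: 1 × 629 = 629
  H–Cl: 1 × 441 = 441
  Σ(broken) = 2682 kJ
Bonds formed (products):
  C–C: 1 × 352 = 352
  C–Cl: 1 × 333 = 333
  C–H: 5 × 403 = 2015
  Σ(formed) = 2700 kJ
ΔH = Σ(broken) − Σ(formed) = 2682 − 2700 = −18 kJ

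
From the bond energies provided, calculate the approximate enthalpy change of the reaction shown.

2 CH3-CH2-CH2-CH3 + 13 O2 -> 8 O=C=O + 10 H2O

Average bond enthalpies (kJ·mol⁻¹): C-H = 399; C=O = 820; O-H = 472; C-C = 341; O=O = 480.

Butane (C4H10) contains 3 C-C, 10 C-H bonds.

Bonds broken (reactants):
  C-C: 6 × 341 = 2046
  C-H: 20 × 399 = 7980
  O=O: 13 × 480 = 6240
  Σ(broken) = 16266 kJ
Bonds formed (products):
  C=O: 16 × 820 = 13120
  O-H: 20 × 472 = 9440
  Σ(formed) = 22560 kJ
ΔH = Σ(broken) − Σ(formed) = 16266 − 22560 = −6294 kJ

ΔH ≈ −6294 kJ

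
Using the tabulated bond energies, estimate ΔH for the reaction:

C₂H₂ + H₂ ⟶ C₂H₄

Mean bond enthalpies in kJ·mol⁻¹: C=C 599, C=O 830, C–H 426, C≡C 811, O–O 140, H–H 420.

ΔH ≈ −220 kJ

Bonds broken (reactants):
  C≡C: 1 × 811 = 811
  C–H: 2 × 426 = 852
  H–H: 1 × 420 = 420
  Σ(broken) = 2083 kJ
Bonds formed (products):
  C–H: 4 × 426 = 1704
  C=C: 1 × 599 = 599
  Σ(formed) = 2303 kJ
ΔH = Σ(broken) − Σ(formed) = 2083 − 2303 = −220 kJ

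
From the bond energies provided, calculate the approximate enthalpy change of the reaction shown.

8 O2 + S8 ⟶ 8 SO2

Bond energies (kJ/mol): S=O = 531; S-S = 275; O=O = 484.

ΔH ≈ −2424 kJ

Bonds broken (reactants):
  O=O: 8 × 484 = 3872
  S-S: 8 × 275 = 2200
  Σ(broken) = 6072 kJ
Bonds formed (products):
  S=O: 16 × 531 = 8496
  Σ(formed) = 8496 kJ
ΔH = Σ(broken) − Σ(formed) = 6072 − 8496 = −2424 kJ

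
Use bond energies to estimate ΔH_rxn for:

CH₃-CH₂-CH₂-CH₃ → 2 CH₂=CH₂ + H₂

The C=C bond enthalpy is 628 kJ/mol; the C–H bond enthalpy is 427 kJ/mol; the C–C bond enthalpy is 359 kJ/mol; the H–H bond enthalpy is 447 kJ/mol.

ΔH ≈ +228 kJ

Bonds broken (reactants):
  C–C: 3 × 359 = 1077
  C–H: 10 × 427 = 4270
  Σ(broken) = 5347 kJ
Bonds formed (products):
  C–H: 8 × 427 = 3416
  C=C: 2 × 628 = 1256
  H–H: 1 × 447 = 447
  Σ(formed) = 5119 kJ
ΔH = Σ(broken) − Σ(formed) = 5347 − 5119 = +228 kJ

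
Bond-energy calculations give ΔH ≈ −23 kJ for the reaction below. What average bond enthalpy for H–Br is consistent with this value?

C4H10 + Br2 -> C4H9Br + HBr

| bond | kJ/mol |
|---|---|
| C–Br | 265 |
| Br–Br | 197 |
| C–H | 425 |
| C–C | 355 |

Let D be the H–Br bond energy.
Σ(broken) = 1×197 + 3×355 + 10×425 = 5512
Σ(formed) = 1×265 + 3×355 + 9×425 + 1×D = 5155 + D
ΔH = Σ(broken) − Σ(formed) = (5512) − (5155 + D) = +357 − D
Setting this equal to −23 kJ gives D = 380 kJ/mol.

D(H–Br) ≈ 380 kJ/mol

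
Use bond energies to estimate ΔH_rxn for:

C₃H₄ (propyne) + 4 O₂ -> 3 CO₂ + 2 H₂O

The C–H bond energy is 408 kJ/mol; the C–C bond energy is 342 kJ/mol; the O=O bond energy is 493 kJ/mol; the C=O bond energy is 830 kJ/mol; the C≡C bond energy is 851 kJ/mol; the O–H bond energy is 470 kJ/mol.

ΔH ≈ −2063 kJ

Bonds broken (reactants):
  C≡C: 1 × 851 = 851
  C–C: 1 × 342 = 342
  C–H: 4 × 408 = 1632
  O=O: 4 × 493 = 1972
  Σ(broken) = 4797 kJ
Bonds formed (products):
  C=O: 6 × 830 = 4980
  O–H: 4 × 470 = 1880
  Σ(formed) = 6860 kJ
ΔH = Σ(broken) − Σ(formed) = 4797 − 6860 = −2063 kJ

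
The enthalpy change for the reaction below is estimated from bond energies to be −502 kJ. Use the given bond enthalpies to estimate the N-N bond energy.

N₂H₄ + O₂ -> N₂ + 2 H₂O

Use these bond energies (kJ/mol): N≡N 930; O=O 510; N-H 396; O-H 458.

D(N-N) ≈ 166 kJ/mol

Let D be the N-N bond energy.
Σ(broken) = 4×396 + 1×D + 1×510 = 2094 + D
Σ(formed) = 1×930 + 4×458 = 2762
ΔH = Σ(broken) − Σ(formed) = (2094 + D) − (2762) = −668 + D
Setting this equal to −502 kJ gives D = 166 kJ/mol.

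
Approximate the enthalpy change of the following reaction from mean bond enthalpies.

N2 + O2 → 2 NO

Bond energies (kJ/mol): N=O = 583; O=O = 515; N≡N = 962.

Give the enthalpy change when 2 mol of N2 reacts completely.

ΔH = +622 kJ

Bonds broken (reactants):
  N≡N: 1 × 962 = 962
  O=O: 1 × 515 = 515
  Σ(broken) = 1477 kJ
Bonds formed (products):
  N=O: 2 × 583 = 1166
  Σ(formed) = 1166 kJ
ΔH = Σ(broken) − Σ(formed) = 1477 − 1166 = +311 kJ
For 2× the reaction as written: 2 × (+311) = +622 kJ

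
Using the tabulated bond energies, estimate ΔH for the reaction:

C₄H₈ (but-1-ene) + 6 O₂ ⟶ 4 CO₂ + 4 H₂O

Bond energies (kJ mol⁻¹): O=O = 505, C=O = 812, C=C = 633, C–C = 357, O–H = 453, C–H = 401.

ΔH ≈ −2535 kJ

Bonds broken (reactants):
  C–C: 2 × 357 = 714
  C–H: 8 × 401 = 3208
  C=C: 1 × 633 = 633
  O=O: 6 × 505 = 3030
  Σ(broken) = 7585 kJ
Bonds formed (products):
  C=O: 8 × 812 = 6496
  O–H: 8 × 453 = 3624
  Σ(formed) = 10120 kJ
ΔH = Σ(broken) − Σ(formed) = 7585 − 10120 = −2535 kJ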